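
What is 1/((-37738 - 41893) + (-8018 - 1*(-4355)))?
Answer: -1/83294 ≈ -1.2006e-5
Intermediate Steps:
1/((-37738 - 41893) + (-8018 - 1*(-4355))) = 1/(-79631 + (-8018 + 4355)) = 1/(-79631 - 3663) = 1/(-83294) = -1/83294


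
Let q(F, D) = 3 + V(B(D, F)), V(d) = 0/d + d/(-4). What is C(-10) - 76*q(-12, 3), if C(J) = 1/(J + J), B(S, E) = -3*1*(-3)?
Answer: -1141/20 ≈ -57.050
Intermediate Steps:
B(S, E) = 9 (B(S, E) = -3*(-3) = 9)
C(J) = 1/(2*J)
V(d) = -d/4 (V(d) = 0 + d*(-1/4) = 0 - d/4 = -d/4)
q(F, D) = 3/4 (q(F, D) = 3 - 1/4*9 = 3 - 9/4 = 3/4)
C(-10) - 76*q(-12, 3) = (1/2)/(-10) - 76*3/4 = (1/2)*(-1/10) - 57 = -1/20 - 57 = -1141/20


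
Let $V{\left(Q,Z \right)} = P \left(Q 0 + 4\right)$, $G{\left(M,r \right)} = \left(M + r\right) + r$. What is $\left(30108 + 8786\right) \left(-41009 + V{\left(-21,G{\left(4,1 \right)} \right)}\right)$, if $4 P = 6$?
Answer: $-1594770682$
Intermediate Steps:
$P = \frac{3}{2}$ ($P = \frac{1}{4} \cdot 6 = \frac{3}{2} \approx 1.5$)
$G{\left(M,r \right)} = M + 2 r$
$V{\left(Q,Z \right)} = 6$ ($V{\left(Q,Z \right)} = \frac{3 \left(Q 0 + 4\right)}{2} = \frac{3 \left(0 + 4\right)}{2} = \frac{3}{2} \cdot 4 = 6$)
$\left(30108 + 8786\right) \left(-41009 + V{\left(-21,G{\left(4,1 \right)} \right)}\right) = \left(30108 + 8786\right) \left(-41009 + 6\right) = 38894 \left(-41003\right) = -1594770682$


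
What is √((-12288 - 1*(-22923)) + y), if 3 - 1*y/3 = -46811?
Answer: √151077 ≈ 388.69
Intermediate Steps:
y = 140442 (y = 9 - 3*(-46811) = 9 + 140433 = 140442)
√((-12288 - 1*(-22923)) + y) = √((-12288 - 1*(-22923)) + 140442) = √((-12288 + 22923) + 140442) = √(10635 + 140442) = √151077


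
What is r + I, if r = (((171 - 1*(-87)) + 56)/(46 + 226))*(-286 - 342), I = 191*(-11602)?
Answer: -75368037/34 ≈ -2.2167e+6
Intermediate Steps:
I = -2215982
r = -24649/34 (r = (((171 + 87) + 56)/272)*(-628) = ((258 + 56)*(1/272))*(-628) = (314*(1/272))*(-628) = (157/136)*(-628) = -24649/34 ≈ -724.97)
r + I = -24649/34 - 2215982 = -75368037/34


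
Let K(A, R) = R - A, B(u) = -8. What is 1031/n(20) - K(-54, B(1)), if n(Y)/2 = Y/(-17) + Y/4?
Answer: 11547/130 ≈ 88.823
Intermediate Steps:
n(Y) = 13*Y/34 (n(Y) = 2*(Y/(-17) + Y/4) = 2*(Y*(-1/17) + Y*(1/4)) = 2*(-Y/17 + Y/4) = 2*(13*Y/68) = 13*Y/34)
1031/n(20) - K(-54, B(1)) = 1031/(((13/34)*20)) - (-8 - 1*(-54)) = 1031/(130/17) - (-8 + 54) = 1031*(17/130) - 1*46 = 17527/130 - 46 = 11547/130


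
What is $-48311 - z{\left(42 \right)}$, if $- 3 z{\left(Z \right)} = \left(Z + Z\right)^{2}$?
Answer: $-45959$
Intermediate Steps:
$z{\left(Z \right)} = - \frac{4 Z^{2}}{3}$ ($z{\left(Z \right)} = - \frac{\left(Z + Z\right)^{2}}{3} = - \frac{\left(2 Z\right)^{2}}{3} = - \frac{4 Z^{2}}{3}$)
$-48311 - z{\left(42 \right)} = -48311 - - \frac{4 \cdot 42^{2}}{3} = -48311 - \left(- \frac{4}{3}\right) 1764 = -48311 - -2352 = -48311 + 2352 = -45959$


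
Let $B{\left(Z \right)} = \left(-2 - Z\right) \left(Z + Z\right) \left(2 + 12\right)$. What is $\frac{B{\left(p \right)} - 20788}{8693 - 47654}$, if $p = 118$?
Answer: $\frac{417268}{38961} \approx 10.71$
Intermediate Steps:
$B{\left(Z \right)} = 28 Z \left(-2 - Z\right)$ ($B{\left(Z \right)} = \left(-2 - Z\right) 2 Z 14 = \left(-2 - Z\right) 28 Z = 28 Z \left(-2 - Z\right)$)
$\frac{B{\left(p \right)} - 20788}{8693 - 47654} = \frac{\left(-28\right) 118 \left(2 + 118\right) - 20788}{8693 - 47654} = \frac{\left(-28\right) 118 \cdot 120 - 20788}{-38961} = \left(-396480 - 20788\right) \left(- \frac{1}{38961}\right) = \left(-417268\right) \left(- \frac{1}{38961}\right) = \frac{417268}{38961}$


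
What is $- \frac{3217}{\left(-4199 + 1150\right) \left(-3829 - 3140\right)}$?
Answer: $- \frac{3217}{21248481} \approx -0.0001514$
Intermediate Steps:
$- \frac{3217}{\left(-4199 + 1150\right) \left(-3829 - 3140\right)} = - \frac{3217}{\left(-3049\right) \left(-6969\right)} = - \frac{3217}{21248481}$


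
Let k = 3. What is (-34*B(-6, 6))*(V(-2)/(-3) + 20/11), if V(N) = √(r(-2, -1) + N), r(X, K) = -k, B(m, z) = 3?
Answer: -2040/11 + 34*I*√5 ≈ -185.45 + 76.026*I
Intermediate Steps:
r(X, K) = -3 (r(X, K) = -1*3 = -3)
V(N) = √(-3 + N)
(-34*B(-6, 6))*(V(-2)/(-3) + 20/11) = (-34*3)*(√(-3 - 2)/(-3) + 20/11) = -102*(√(-5)*(-⅓) + 20*(1/11)) = -102*((I*√5)*(-⅓) + 20/11) = -102*(-I*√5/3 + 20/11) = -102*(20/11 - I*√5/3) = -2040/11 + 34*I*√5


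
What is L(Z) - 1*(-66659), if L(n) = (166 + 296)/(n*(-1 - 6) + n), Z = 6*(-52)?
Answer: 20797685/312 ≈ 66659.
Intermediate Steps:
Z = -312
L(n) = -77/n (L(n) = 462/(n*(-7) + n) = 462/(-7*n + n) = 462/((-6*n)) = 462*(-1/(6*n)) = -77/n)
L(Z) - 1*(-66659) = -77/(-312) - 1*(-66659) = -77*(-1/312) + 66659 = 77/312 + 66659 = 20797685/312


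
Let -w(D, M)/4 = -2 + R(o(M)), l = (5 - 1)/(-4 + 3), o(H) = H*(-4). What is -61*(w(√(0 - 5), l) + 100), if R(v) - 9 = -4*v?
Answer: -20008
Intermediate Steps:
o(H) = -4*H
l = -4 (l = 4/(-1) = 4*(-1) = -4)
R(v) = 9 - 4*v
w(D, M) = -28 - 64*M (w(D, M) = -4*(-2 + (9 - (-16)*M)) = -4*(-2 + (9 + 16*M)) = -4*(7 + 16*M) = -28 - 64*M)
-61*(w(√(0 - 5), l) + 100) = -61*((-28 - 64*(-4)) + 100) = -61*((-28 + 256) + 100) = -61*(228 + 100) = -61*328 = -20008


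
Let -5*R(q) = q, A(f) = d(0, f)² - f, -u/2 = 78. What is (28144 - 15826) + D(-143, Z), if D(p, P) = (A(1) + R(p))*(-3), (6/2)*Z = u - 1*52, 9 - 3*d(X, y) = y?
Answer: 183208/15 ≈ 12214.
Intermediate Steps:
u = -156 (u = -2*78 = -156)
d(X, y) = 3 - y/3
A(f) = (3 - f/3)² - f
Z = -208/3 (Z = (-156 - 1*52)/3 = (-156 - 52)/3 = (⅓)*(-208) = -208/3 ≈ -69.333)
R(q) = -q/5
D(p, P) = -55/3 + 3*p/5 (D(p, P) = ((-1*1 + (-9 + 1)²/9) - p/5)*(-3) = ((-1 + (⅑)*(-8)²) - p/5)*(-3) = ((-1 + (⅑)*64) - p/5)*(-3) = ((-1 + 64/9) - p/5)*(-3) = (55/9 - p/5)*(-3) = -55/3 + 3*p/5)
(28144 - 15826) + D(-143, Z) = (28144 - 15826) + (-55/3 + (⅗)*(-143)) = 12318 + (-55/3 - 429/5) = 12318 - 1562/15 = 183208/15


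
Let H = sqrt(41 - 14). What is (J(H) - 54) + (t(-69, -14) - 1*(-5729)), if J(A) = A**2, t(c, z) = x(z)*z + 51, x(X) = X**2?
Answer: 3009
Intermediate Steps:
t(c, z) = 51 + z**3 (t(c, z) = z**2*z + 51 = z**3 + 51 = 51 + z**3)
H = 3*sqrt(3) (H = sqrt(27) = 3*sqrt(3) ≈ 5.1962)
(J(H) - 54) + (t(-69, -14) - 1*(-5729)) = ((3*sqrt(3))**2 - 54) + ((51 + (-14)**3) - 1*(-5729)) = (27 - 54) + ((51 - 2744) + 5729) = -27 + (-2693 + 5729) = -27 + 3036 = 3009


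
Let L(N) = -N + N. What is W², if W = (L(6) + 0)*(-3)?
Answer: 0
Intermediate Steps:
L(N) = 0
W = 0 (W = (0 + 0)*(-3) = 0*(-3) = 0)
W² = 0² = 0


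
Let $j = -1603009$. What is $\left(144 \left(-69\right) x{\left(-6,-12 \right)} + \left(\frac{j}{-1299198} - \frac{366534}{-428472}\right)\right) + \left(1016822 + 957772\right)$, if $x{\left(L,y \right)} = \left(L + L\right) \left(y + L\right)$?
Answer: $- \frac{2653149526893317}{15463054596} \approx -1.7158 \cdot 10^{5}$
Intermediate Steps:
$x{\left(L,y \right)} = 2 L \left(L + y\right)$
$\left(144 \left(-69\right) x{\left(-6,-12 \right)} + \left(\frac{j}{-1299198} - \frac{366534}{-428472}\right)\right) + \left(1016822 + 957772\right) = \left(144 \left(-69\right) 2 \left(-6\right) \left(-6 - 12\right) - \left(- \frac{1603009}{1299198} - \frac{20363}{23804}\right)\right) + \left(1016822 + 957772\right) = \left(- 9936 \cdot 2 \left(-6\right) \left(-18\right) - - \frac{32306797555}{15463054596}\right) + 1974594 = \left(\left(-9936\right) 216 + \left(\frac{1603009}{1299198} + \frac{20363}{23804}\right)\right) + 1974594 = \left(-2146176 + \frac{32306797555}{15463054596}\right) + 1974594 = - \frac{33186404353827341}{15463054596} + 1974594 = - \frac{2653149526893317}{15463054596}$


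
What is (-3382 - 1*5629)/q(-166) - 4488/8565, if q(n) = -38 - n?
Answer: -25917893/365440 ≈ -70.922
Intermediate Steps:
(-3382 - 1*5629)/q(-166) - 4488/8565 = (-3382 - 1*5629)/(-38 - 1*(-166)) - 4488/8565 = (-3382 - 5629)/(-38 + 166) - 4488*1/8565 = -9011/128 - 1496/2855 = -25917893/365440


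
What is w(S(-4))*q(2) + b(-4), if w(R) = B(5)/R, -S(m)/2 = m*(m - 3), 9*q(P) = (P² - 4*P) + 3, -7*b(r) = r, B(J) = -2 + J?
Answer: 97/168 ≈ 0.57738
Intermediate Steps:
b(r) = -r/7
q(P) = ⅓ - 4*P/9 + P²/9 (q(P) = ((P² - 4*P) + 3)/9 = (3 + P² - 4*P)/9 = ⅓ - 4*P/9 + P²/9)
S(m) = -2*m*(-3 + m) (S(m) = -2*m*(m - 3) = -2*m*(-3 + m))
w(R) = 3/R (w(R) = (-2 + 5)/R = 3/R)
w(S(-4))*q(2) + b(-4) = (3/((2*(-4)*(3 - 1*(-4)))))*(⅓ - 4/9*2 + (⅑)*2²) - ⅐*(-4) = (3/((2*(-4)*(3 + 4))))*(⅓ - 8/9 + (⅑)*4) + 4/7 = (3/((2*(-4)*7)))*(⅓ - 8/9 + 4/9) + 4/7 = (3/(-56))*(-⅑) + 4/7 = (3*(-1/56))*(-⅑) + 4/7 = -3/56*(-⅑) + 4/7 = 1/168 + 4/7 = 97/168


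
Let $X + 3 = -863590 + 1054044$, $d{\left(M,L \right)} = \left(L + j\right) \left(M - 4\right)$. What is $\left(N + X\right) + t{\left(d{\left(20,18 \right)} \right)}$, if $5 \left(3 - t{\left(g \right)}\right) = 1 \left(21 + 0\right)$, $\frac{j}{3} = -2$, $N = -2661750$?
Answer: $- \frac{12356501}{5} \approx -2.4713 \cdot 10^{6}$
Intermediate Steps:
$j = -6$ ($j = 3 \left(-2\right) = -6$)
$d{\left(M,L \right)} = \left(-6 + L\right) \left(-4 + M\right)$ ($d{\left(M,L \right)} = \left(L - 6\right) \left(M - 4\right) = \left(-6 + L\right) \left(-4 + M\right)$)
$X = 190451$ ($X = -3 + \left(-863590 + 1054044\right) = -3 + 190454 = 190451$)
$t{\left(g \right)} = - \frac{6}{5}$ ($t{\left(g \right)} = 3 - \frac{1 \left(21 + 0\right)}{5} = 3 - \frac{1 \cdot 21}{5} = 3 - \frac{21}{5} = - \frac{6}{5}$)
$\left(N + X\right) + t{\left(d{\left(20,18 \right)} \right)} = \left(-2661750 + 190451\right) - \frac{6}{5} = -2471299 - \frac{6}{5} = - \frac{12356501}{5}$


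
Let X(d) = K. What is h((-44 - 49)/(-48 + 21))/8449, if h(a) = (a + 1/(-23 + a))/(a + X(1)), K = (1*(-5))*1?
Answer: -5375/20818336 ≈ -0.00025819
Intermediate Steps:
K = -5 (K = -5*1 = -5)
X(d) = -5
h(a) = (a + 1/(-23 + a))/(-5 + a) (h(a) = (a + 1/(-23 + a))/(a - 5) = (a + 1/(-23 + a))/(-5 + a))
h((-44 - 49)/(-48 + 21))/8449 = ((1 + ((-44 - 49)/(-48 + 21))² - 23*(-44 - 49)/(-48 + 21))/(115 + ((-44 - 49)/(-48 + 21))² - 28*(-44 - 49)/(-48 + 21)))/8449 = ((1 + (-93/(-27))² - (-2139)/(-27))/(115 + (-93/(-27))² - (-2604)/(-27)))*(1/8449) = ((1 + (-93*(-1/27))² - (-2139)*(-1)/27)/(115 + (-93*(-1/27))² - (-2604)*(-1)/27))*(1/8449) = ((1 + (31/9)² - 23*31/9)/(115 + (31/9)² - 28*31/9))*(1/8449) = ((1 + 961/81 - 713/9)/(115 + 961/81 - 868/9))*(1/8449) = (-5375/81/(2464/81))*(1/8449) = ((81/2464)*(-5375/81))*(1/8449) = -5375/2464*1/8449 = -5375/20818336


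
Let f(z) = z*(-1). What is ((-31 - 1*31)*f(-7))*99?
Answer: -42966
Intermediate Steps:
f(z) = -z
((-31 - 1*31)*f(-7))*99 = ((-31 - 1*31)*(-1*(-7)))*99 = ((-31 - 31)*7)*99 = -62*7*99 = -434*99 = -42966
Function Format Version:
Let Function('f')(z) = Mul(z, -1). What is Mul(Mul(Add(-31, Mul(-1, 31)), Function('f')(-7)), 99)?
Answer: -42966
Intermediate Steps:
Function('f')(z) = Mul(-1, z)
Mul(Mul(Add(-31, Mul(-1, 31)), Function('f')(-7)), 99) = Mul(Mul(Add(-31, Mul(-1, 31)), Mul(-1, -7)), 99) = Mul(Mul(Add(-31, -31), 7), 99) = Mul(Mul(-62, 7), 99) = Mul(-434, 99) = -42966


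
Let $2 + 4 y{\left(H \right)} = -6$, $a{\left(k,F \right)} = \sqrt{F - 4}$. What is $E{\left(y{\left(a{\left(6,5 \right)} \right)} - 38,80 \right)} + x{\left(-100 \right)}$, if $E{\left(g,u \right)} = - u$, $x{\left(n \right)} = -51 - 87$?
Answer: $-218$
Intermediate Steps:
$a{\left(k,F \right)} = \sqrt{-4 + F}$
$y{\left(H \right)} = -2$ ($y{\left(H \right)} = - \frac{1}{2} + \frac{1}{4} \left(-6\right) = - \frac{1}{2} - \frac{3}{2} = -2$)
$x{\left(n \right)} = -138$
$E{\left(y{\left(a{\left(6,5 \right)} \right)} - 38,80 \right)} + x{\left(-100 \right)} = \left(-1\right) 80 - 138 = -80 - 138 = -218$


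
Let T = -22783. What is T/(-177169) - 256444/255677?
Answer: -39608837945/45298038413 ≈ -0.87440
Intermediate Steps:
T/(-177169) - 256444/255677 = -22783/(-177169) - 256444/255677 = -22783*(-1/177169) - 256444*1/255677 = 22783/177169 - 256444/255677 = -39608837945/45298038413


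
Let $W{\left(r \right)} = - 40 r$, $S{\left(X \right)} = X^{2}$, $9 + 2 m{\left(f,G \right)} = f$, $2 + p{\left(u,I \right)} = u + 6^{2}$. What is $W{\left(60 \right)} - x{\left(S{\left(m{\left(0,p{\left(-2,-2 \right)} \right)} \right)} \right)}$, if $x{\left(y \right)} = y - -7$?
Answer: $- \frac{9709}{4} \approx -2427.3$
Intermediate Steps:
$p{\left(u,I \right)} = 34 + u$ ($p{\left(u,I \right)} = -2 + \left(u + 6^{2}\right) = -2 + \left(u + 36\right) = -2 + \left(36 + u\right) = 34 + u$)
$m{\left(f,G \right)} = - \frac{9}{2} + \frac{f}{2}$
$x{\left(y \right)} = 7 + y$ ($x{\left(y \right)} = y + 7 = 7 + y$)
$W{\left(60 \right)} - x{\left(S{\left(m{\left(0,p{\left(-2,-2 \right)} \right)} \right)} \right)} = \left(-40\right) 60 - \left(7 + \left(- \frac{9}{2} + \frac{1}{2} \cdot 0\right)^{2}\right) = -2400 - \left(7 + \left(- \frac{9}{2} + 0\right)^{2}\right) = -2400 - \left(7 + \left(- \frac{9}{2}\right)^{2}\right) = -2400 - \left(7 + \frac{81}{4}\right) = -2400 - \frac{109}{4} = - \frac{9709}{4}$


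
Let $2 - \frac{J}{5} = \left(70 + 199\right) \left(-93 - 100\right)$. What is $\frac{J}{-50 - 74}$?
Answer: $- \frac{259595}{124} \approx -2093.5$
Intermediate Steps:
$J = 259595$ ($J = 10 - 5 \left(70 + 199\right) \left(-93 - 100\right) = 10 - 5 \cdot 269 \left(-193\right) = 10 - -259585 = 10 + 259585 = 259595$)
$\frac{J}{-50 - 74} = \frac{1}{-50 - 74} \cdot 259595 = \frac{1}{-124} \cdot 259595 = \left(- \frac{1}{124}\right) 259595 = - \frac{259595}{124}$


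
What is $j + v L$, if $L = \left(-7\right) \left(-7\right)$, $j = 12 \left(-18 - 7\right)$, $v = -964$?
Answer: $-47536$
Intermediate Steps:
$j = -300$ ($j = 12 \left(-25\right) = -300$)
$L = 49$
$j + v L = -300 - 47236 = -47536$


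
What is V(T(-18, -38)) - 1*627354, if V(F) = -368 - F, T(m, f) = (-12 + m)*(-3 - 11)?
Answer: -628142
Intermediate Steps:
T(m, f) = 168 - 14*m (T(m, f) = (-12 + m)*(-14) = 168 - 14*m)
V(T(-18, -38)) - 1*627354 = (-368 - (168 - 14*(-18))) - 1*627354 = (-368 - (168 + 252)) - 627354 = (-368 - 1*420) - 627354 = (-368 - 420) - 627354 = -788 - 627354 = -628142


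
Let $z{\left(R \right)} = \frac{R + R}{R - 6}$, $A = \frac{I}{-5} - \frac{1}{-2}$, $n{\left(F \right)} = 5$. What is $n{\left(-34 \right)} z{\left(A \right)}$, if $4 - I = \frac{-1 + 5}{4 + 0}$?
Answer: $\frac{10}{61} \approx 0.16393$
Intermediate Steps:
$I = 3$ ($I = 4 - \frac{-1 + 5}{4 + 0} = 4 - \frac{4}{4} = 4 - 4 \cdot \frac{1}{4} = 4 - 1 = 3$)
$A = - \frac{1}{10}$ ($A = \frac{3}{-5} - \frac{1}{-2} = 3 \left(- \frac{1}{5}\right) - - \frac{1}{2} = - \frac{3}{5} + \frac{1}{2} = - \frac{1}{10} \approx -0.1$)
$z{\left(R \right)} = \frac{2 R}{-6 + R}$
$n{\left(-34 \right)} z{\left(A \right)} = 5 \cdot 2 \left(- \frac{1}{10}\right) \frac{1}{-6 - \frac{1}{10}} = 5 \cdot 2 \left(- \frac{1}{10}\right) \frac{1}{- \frac{61}{10}} = 5 \cdot 2 \left(- \frac{1}{10}\right) \left(- \frac{10}{61}\right) = 5 \cdot \frac{2}{61} = \frac{10}{61}$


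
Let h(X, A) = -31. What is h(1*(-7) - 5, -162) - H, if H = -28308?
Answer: 28277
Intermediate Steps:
h(1*(-7) - 5, -162) - H = -31 - 1*(-28308) = -31 + 28308 = 28277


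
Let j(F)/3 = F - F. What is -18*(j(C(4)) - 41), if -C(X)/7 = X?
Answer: 738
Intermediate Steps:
C(X) = -7*X
j(F) = 0 (j(F) = 3*(F - F) = 3*0 = 0)
-18*(j(C(4)) - 41) = -18*(0 - 41) = -18*(-41) = 738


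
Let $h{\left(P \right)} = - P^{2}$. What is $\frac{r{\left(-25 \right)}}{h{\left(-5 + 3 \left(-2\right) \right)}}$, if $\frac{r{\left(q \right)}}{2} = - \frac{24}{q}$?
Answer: $- \frac{48}{3025} \approx -0.015868$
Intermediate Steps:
$r{\left(q \right)} = - \frac{48}{q}$ ($r{\left(q \right)} = 2 \left(- \frac{24}{q}\right) = - \frac{48}{q}$)
$\frac{r{\left(-25 \right)}}{h{\left(-5 + 3 \left(-2\right) \right)}} = \frac{\left(-48\right) \frac{1}{-25}}{\left(-1\right) \left(-5 + 3 \left(-2\right)\right)^{2}} = \frac{\left(-48\right) \left(- \frac{1}{25}\right)}{\left(-1\right) \left(-5 - 6\right)^{2}} = \frac{48}{25 \left(- \left(-11\right)^{2}\right)} = \frac{48}{25 \left(\left(-1\right) 121\right)} = \frac{48}{25 \left(-121\right)} = \frac{48}{25} \left(- \frac{1}{121}\right) = - \frac{48}{3025}$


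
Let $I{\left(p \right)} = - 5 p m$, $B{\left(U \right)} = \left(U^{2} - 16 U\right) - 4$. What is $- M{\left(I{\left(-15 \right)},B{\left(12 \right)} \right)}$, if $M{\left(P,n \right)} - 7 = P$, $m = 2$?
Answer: $-157$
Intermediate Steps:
$B{\left(U \right)} = -4 + U^{2} - 16 U$
$I{\left(p \right)} = - 10 p$ ($I{\left(p \right)} = - 5 p 2 = - 10 p$)
$M{\left(P,n \right)} = 7 + P$
$- M{\left(I{\left(-15 \right)},B{\left(12 \right)} \right)} = - (7 - -150) = - (7 + 150) = \left(-1\right) 157 = -157$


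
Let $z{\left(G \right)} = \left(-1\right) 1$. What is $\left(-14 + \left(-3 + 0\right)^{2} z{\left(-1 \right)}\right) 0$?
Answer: $0$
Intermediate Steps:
$z{\left(G \right)} = -1$
$\left(-14 + \left(-3 + 0\right)^{2} z{\left(-1 \right)}\right) 0 = \left(-14 + \left(-3 + 0\right)^{2} \left(-1\right)\right) 0 = \left(-14 + \left(-3\right)^{2} \left(-1\right)\right) 0 = \left(-14 + 9 \left(-1\right)\right) 0 = \left(-14 - 9\right) 0 = \left(-23\right) 0 = 0$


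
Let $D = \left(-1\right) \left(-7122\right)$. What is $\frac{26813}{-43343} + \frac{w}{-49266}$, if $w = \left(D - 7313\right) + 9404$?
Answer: $- \frac{573429439}{711778746} \approx -0.80563$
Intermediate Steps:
$D = 7122$
$w = 9213$ ($w = \left(7122 - 7313\right) + 9404 = -191 + 9404 = 9213$)
$\frac{26813}{-43343} + \frac{w}{-49266} = \frac{26813}{-43343} + \frac{9213}{-49266} = 26813 \left(- \frac{1}{43343}\right) + 9213 \left(- \frac{1}{49266}\right) = - \frac{26813}{43343} - \frac{3071}{16422} = - \frac{573429439}{711778746}$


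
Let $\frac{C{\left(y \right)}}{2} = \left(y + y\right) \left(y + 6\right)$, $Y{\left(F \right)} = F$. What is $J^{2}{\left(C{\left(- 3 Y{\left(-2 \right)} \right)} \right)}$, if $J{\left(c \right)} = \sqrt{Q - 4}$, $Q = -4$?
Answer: $-8$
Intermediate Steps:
$C{\left(y \right)} = 4 y \left(6 + y\right)$ ($C{\left(y \right)} = 2 \left(y + y\right) \left(y + 6\right) = 2 \cdot 2 y \left(6 + y\right) = 4 y \left(6 + y\right)$)
$J{\left(c \right)} = 2 i \sqrt{2}$ ($J{\left(c \right)} = \sqrt{-4 - 4} = \sqrt{-8} = 2 i \sqrt{2}$)
$J^{2}{\left(C{\left(- 3 Y{\left(-2 \right)} \right)} \right)} = \left(2 i \sqrt{2}\right)^{2} = -8$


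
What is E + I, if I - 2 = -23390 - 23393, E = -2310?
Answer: -49091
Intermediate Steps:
I = -46781 (I = 2 + (-23390 - 23393) = 2 - 46783 = -46781)
E + I = -2310 - 46781 = -49091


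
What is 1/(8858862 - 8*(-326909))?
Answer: 1/11474134 ≈ 8.7153e-8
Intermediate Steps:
1/(8858862 - 8*(-326909)) = 1/(8858862 + 2615272) = 1/11474134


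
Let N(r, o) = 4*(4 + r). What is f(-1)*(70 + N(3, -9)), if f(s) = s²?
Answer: 98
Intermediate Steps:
N(r, o) = 16 + 4*r
f(-1)*(70 + N(3, -9)) = (-1)²*(70 + (16 + 4*3)) = 1*(70 + (16 + 12)) = 1*(70 + 28) = 1*98 = 98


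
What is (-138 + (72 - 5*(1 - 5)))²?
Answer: 2116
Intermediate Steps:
(-138 + (72 - 5*(1 - 5)))² = (-138 + (72 - 5*(-4)))² = (-138 + (72 - 1*(-20)))² = (-138 + (72 + 20))² = (-138 + 92)² = (-46)² = 2116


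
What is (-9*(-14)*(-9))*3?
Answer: -3402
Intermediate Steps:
(-9*(-14)*(-9))*3 = (126*(-9))*3 = -1134*3 = -3402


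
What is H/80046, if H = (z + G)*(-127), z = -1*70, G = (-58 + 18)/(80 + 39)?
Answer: 59055/529193 ≈ 0.11159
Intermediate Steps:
G = -40/119 ≈ -0.33613
z = -70
H = 1062990/119 (H = (-70 - 40/119)*(-127) = -8370/119*(-127) = 1062990/119 ≈ 8932.7)
H/80046 = (1062990/119)/80046 = (1062990/119)*(1/80046) = 59055/529193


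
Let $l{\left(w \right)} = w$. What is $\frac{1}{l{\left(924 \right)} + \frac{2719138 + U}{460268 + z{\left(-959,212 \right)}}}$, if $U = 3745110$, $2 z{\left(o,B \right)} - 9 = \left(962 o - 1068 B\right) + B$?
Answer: $\frac{228217}{197944012} \approx 0.0011529$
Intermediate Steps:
$z{\left(o,B \right)} = \frac{9}{2} + 481 o - \frac{1067 B}{2}$ ($z{\left(o,B \right)} = \frac{9}{2} + \frac{\left(962 o - 1068 B\right) + B}{2} = \frac{9}{2} + \frac{\left(- 1068 B + 962 o\right) + B}{2} = \frac{9}{2} + \frac{- 1067 B + 962 o}{2} = \frac{9}{2} - \left(- 481 o + \frac{1067 B}{2}\right) = \frac{9}{2} + 481 o - \frac{1067 B}{2}$)
$\frac{1}{l{\left(924 \right)} + \frac{2719138 + U}{460268 + z{\left(-959,212 \right)}}} = \frac{1}{924 + \frac{2719138 + 3745110}{460268 + \left(\frac{9}{2} + 481 \left(-959\right) - 113102\right)}} = \frac{1}{924 + \frac{6464248}{460268 - \frac{1148753}{2}}} = \frac{1}{924 + \frac{6464248}{- \frac{228217}{2}}} = \frac{1}{924 + 6464248 \left(- \frac{2}{228217}\right)} = \frac{1}{924 - \frac{12928496}{228217}} = \frac{1}{\frac{197944012}{228217}} = \frac{228217}{197944012}$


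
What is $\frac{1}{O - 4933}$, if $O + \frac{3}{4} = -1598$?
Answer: $- \frac{4}{26127} \approx -0.0001531$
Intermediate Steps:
$O = - \frac{6395}{4}$ ($O = - \frac{3}{4} - 1598 = - \frac{6395}{4} \approx -1598.8$)
$\frac{1}{O - 4933} = \frac{1}{- \frac{6395}{4} - 4933} = \frac{1}{- \frac{26127}{4}} = - \frac{4}{26127}$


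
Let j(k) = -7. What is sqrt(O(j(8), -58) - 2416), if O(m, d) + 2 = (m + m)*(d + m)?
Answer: 2*I*sqrt(377) ≈ 38.833*I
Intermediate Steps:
O(m, d) = -2 + 2*m*(d + m) (O(m, d) = -2 + (m + m)*(d + m) = -2 + (2*m)*(d + m) = -2 + 2*m*(d + m))
sqrt(O(j(8), -58) - 2416) = sqrt((-2 + 2*(-7)**2 + 2*(-58)*(-7)) - 2416) = sqrt((-2 + 2*49 + 812) - 2416) = sqrt((-2 + 98 + 812) - 2416) = sqrt(908 - 2416) = sqrt(-1508) = 2*I*sqrt(377)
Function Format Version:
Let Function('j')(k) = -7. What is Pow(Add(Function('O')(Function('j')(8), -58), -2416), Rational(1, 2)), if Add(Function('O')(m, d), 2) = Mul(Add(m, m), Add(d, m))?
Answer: Mul(2, I, Pow(377, Rational(1, 2))) ≈ Mul(38.833, I)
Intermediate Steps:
Function('O')(m, d) = Add(-2, Mul(2, m, Add(d, m))) (Function('O')(m, d) = Add(-2, Mul(Add(m, m), Add(d, m))) = Add(-2, Mul(Mul(2, m), Add(d, m))) = Add(-2, Mul(2, m, Add(d, m))))
Pow(Add(Function('O')(Function('j')(8), -58), -2416), Rational(1, 2)) = Pow(Add(Add(-2, Mul(2, Pow(-7, 2)), Mul(2, -58, -7)), -2416), Rational(1, 2)) = Pow(Add(Add(-2, Mul(2, 49), 812), -2416), Rational(1, 2)) = Pow(Add(Add(-2, 98, 812), -2416), Rational(1, 2)) = Pow(Add(908, -2416), Rational(1, 2)) = Pow(-1508, Rational(1, 2)) = Mul(2, I, Pow(377, Rational(1, 2)))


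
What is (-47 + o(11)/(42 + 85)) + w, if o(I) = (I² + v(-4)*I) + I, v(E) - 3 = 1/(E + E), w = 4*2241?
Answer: 9060981/1016 ≈ 8918.3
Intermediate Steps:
w = 8964
v(E) = 3 + 1/(2*E) (v(E) = 3 + 1/(E + E) = 3 + 1/(2*E))
o(I) = I² + 31*I/8 (o(I) = (I² + (3 + (½)/(-4))*I) + I = (I² + (3 + (½)*(-¼))*I) + I = (I² + (3 - ⅛)*I) + I = (I² + 23*I/8) + I = I² + 31*I/8)
(-47 + o(11)/(42 + 85)) + w = (-47 + ((⅛)*11*(31 + 8*11))/(42 + 85)) + 8964 = (-47 + ((⅛)*11*(31 + 88))/127) + 8964 = (-47 + ((⅛)*11*119)*(1/127)) + 8964 = (-47 + (1309/8)*(1/127)) + 8964 = (-47 + 1309/1016) + 8964 = -46443/1016 + 8964 = 9060981/1016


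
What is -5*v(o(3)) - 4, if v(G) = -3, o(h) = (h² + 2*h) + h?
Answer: 11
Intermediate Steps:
o(h) = h² + 3*h
-5*v(o(3)) - 4 = -5*(-3) - 4 = 15 - 4 = 11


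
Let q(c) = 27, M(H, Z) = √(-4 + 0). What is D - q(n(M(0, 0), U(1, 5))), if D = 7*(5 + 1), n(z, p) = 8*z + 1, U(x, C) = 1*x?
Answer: 15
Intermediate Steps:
M(H, Z) = 2*I (M(H, Z) = √(-4) = 2*I)
U(x, C) = x
n(z, p) = 1 + 8*z
D = 42 (D = 7*6 = 42)
D - q(n(M(0, 0), U(1, 5))) = 42 - 1*27 = 42 - 27 = 15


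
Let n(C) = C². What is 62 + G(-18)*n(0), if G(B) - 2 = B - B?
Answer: 62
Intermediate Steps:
G(B) = 2 (G(B) = 2 + (B - B) = 2 + 0 = 2)
62 + G(-18)*n(0) = 62 + 2*0² = 62 + 2*0 = 62 + 0 = 62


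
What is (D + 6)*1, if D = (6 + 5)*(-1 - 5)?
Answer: -60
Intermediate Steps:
D = -66 (D = 11*(-6) = -66)
(D + 6)*1 = (-66 + 6)*1 = -60*1 = -60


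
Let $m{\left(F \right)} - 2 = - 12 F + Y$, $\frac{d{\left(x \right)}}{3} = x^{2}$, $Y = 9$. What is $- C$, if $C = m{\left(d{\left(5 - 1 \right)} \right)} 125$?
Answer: $70625$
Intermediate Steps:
$d{\left(x \right)} = 3 x^{2}$
$m{\left(F \right)} = 11 - 12 F$ ($m{\left(F \right)} = 2 - \left(-9 + 12 F\right) = 11 - 12 F$)
$C = -70625$ ($C = \left(11 - 12 \cdot 3 \left(5 - 1\right)^{2}\right) 125 = \left(11 - 12 \cdot 3 \cdot 4^{2}\right) 125 = \left(11 - 12 \cdot 3 \cdot 16\right) 125 = \left(11 - 576\right) 125 = \left(-565\right) 125 = -70625$)
$- C = \left(-1\right) \left(-70625\right) = 70625$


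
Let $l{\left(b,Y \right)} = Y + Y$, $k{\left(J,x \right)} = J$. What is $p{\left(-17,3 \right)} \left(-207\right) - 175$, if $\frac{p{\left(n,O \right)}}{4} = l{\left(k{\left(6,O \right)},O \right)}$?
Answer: $-5143$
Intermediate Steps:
$l{\left(b,Y \right)} = 2 Y$
$p{\left(n,O \right)} = 8 O$ ($p{\left(n,O \right)} = 4 \cdot 2 O = 8 O$)
$p{\left(-17,3 \right)} \left(-207\right) - 175 = 8 \cdot 3 \left(-207\right) - 175 = 24 \left(-207\right) + \left(-215 + 40\right) = -4968 - 175 = -5143$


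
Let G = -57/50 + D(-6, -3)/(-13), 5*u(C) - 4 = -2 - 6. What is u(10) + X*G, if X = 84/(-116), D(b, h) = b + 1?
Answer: -4769/18850 ≈ -0.25300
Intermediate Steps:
D(b, h) = 1 + b
u(C) = -⅘ (u(C) = ⅘ + (-2 - 6)/5 = ⅘ + (⅕)*(-8) = ⅘ - 8/5 = -⅘)
G = -491/650 (G = -57/50 + (1 - 6)/(-13) = -57*1/50 - 5*(-1/13) = -57/50 + 5/13 = -491/650 ≈ -0.75538)
X = -21/29 (X = 84*(-1/116) = -21/29 ≈ -0.72414)
u(10) + X*G = -⅘ - 21/29*(-491/650) = -⅘ + 10311/18850 = -4769/18850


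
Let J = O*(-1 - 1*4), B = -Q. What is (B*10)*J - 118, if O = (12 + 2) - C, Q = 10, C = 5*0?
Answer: 6882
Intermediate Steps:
C = 0
O = 14 (O = (12 + 2) - 1*0 = 14 + 0 = 14)
B = -10 (B = -1*10 = -10)
J = -70 (J = 14*(-1 - 1*4) = 14*(-1 - 4) = 14*(-5) = -70)
(B*10)*J - 118 = -10*10*(-70) - 118 = -100*(-70) - 118 = 7000 - 118 = 6882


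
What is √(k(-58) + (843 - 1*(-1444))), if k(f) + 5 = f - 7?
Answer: √2217 ≈ 47.085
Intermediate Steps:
k(f) = -12 + f (k(f) = -5 + (f - 7) = -5 + (-7 + f) = -12 + f)
√(k(-58) + (843 - 1*(-1444))) = √((-12 - 58) + (843 - 1*(-1444))) = √(-70 + (843 + 1444)) = √(-70 + 2287) = √2217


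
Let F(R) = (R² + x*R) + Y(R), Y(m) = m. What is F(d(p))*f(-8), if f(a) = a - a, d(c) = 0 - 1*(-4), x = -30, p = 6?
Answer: 0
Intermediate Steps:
d(c) = 4 (d(c) = 0 + 4 = 4)
f(a) = 0
F(R) = R² - 29*R (F(R) = (R² - 30*R) + R = R² - 29*R)
F(d(p))*f(-8) = (4*(-29 + 4))*0 = (4*(-25))*0 = -100*0 = 0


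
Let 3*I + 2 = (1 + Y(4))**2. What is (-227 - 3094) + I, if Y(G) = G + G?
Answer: -9884/3 ≈ -3294.7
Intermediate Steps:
Y(G) = 2*G
I = 79/3 (I = -2/3 + (1 + 2*4)**2/3 = -2/3 + (1 + 8)**2/3 = -2/3 + (1/3)*9**2 = -2/3 + (1/3)*81 = -2/3 + 27 = 79/3 ≈ 26.333)
(-227 - 3094) + I = (-227 - 3094) + 79/3 = -3321 + 79/3 = -9884/3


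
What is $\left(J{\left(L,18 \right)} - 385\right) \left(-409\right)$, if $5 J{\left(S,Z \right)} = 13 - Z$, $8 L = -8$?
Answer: $157874$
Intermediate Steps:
$L = -1$ ($L = \frac{1}{8} \left(-8\right) = -1$)
$J{\left(S,Z \right)} = \frac{13}{5} - \frac{Z}{5}$ ($J{\left(S,Z \right)} = \frac{13 - Z}{5} = \frac{13}{5} - \frac{Z}{5}$)
$\left(J{\left(L,18 \right)} - 385\right) \left(-409\right) = \left(\left(\frac{13}{5} - \frac{18}{5}\right) - 385\right) \left(-409\right) = \left(-1 - 385\right) \left(-409\right) = \left(-386\right) \left(-409\right) = 157874$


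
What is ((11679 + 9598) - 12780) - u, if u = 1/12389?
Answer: 105269332/12389 ≈ 8497.0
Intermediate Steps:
u = 1/12389 ≈ 8.0717e-5
((11679 + 9598) - 12780) - u = ((11679 + 9598) - 12780) - 1*1/12389 = (21277 - 12780) - 1/12389 = 8497 - 1/12389 = 105269332/12389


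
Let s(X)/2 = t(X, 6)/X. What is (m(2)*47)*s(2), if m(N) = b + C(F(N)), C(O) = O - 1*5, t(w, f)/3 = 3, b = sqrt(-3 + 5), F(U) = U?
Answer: -1269 + 423*sqrt(2) ≈ -670.79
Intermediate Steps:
b = sqrt(2) ≈ 1.4142
t(w, f) = 9 (t(w, f) = 3*3 = 9)
C(O) = -5 + O (C(O) = O - 5 = -5 + O)
s(X) = 18/X (s(X) = 2*(9/X) = 18/X)
m(N) = -5 + N + sqrt(2) (m(N) = sqrt(2) + (-5 + N) = -5 + N + sqrt(2))
(m(2)*47)*s(2) = ((-5 + 2 + sqrt(2))*47)*(18/2) = ((-3 + sqrt(2))*47)*(18*(1/2)) = (-141 + 47*sqrt(2))*9 = -1269 + 423*sqrt(2)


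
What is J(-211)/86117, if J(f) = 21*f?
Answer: -4431/86117 ≈ -0.051453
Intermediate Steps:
J(-211)/86117 = (21*(-211))/86117 = -4431*1/86117 = -4431/86117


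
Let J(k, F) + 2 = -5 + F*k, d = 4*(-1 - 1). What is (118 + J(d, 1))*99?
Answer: 10197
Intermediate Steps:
d = -8 (d = 4*(-2) = -8)
J(k, F) = -7 + F*k (J(k, F) = -2 + (-5 + F*k) = -7 + F*k)
(118 + J(d, 1))*99 = (118 + (-7 + 1*(-8)))*99 = (118 + (-7 - 8))*99 = (118 - 15)*99 = 103*99 = 10197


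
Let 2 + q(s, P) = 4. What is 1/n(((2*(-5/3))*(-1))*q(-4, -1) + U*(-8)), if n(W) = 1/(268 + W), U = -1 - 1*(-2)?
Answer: 800/3 ≈ 266.67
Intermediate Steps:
q(s, P) = 2 (q(s, P) = -2 + 4 = 2)
U = 1 (U = -1 + 2 = 1)
1/n(((2*(-5/3))*(-1))*q(-4, -1) + U*(-8)) = 1/(1/(268 + (((2*(-5/3))*(-1))*2 + 1*(-8)))) = 1/(1/(268 + (((2*(-5*⅓))*(-1))*2 - 8))) = 1/(1/(268 + (((2*(-5/3))*(-1))*2 - 8))) = 1/(1/(268 + (-10/3*(-1)*2 - 8))) = 1/(1/(268 + ((10/3)*2 - 8))) = 1/(1/(268 + (20/3 - 8))) = 1/(1/(268 - 4/3)) = 1/(1/(800/3)) = 1/(3/800) = 800/3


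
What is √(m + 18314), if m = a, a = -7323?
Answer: √10991 ≈ 104.84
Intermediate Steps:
m = -7323
√(m + 18314) = √(-7323 + 18314) = √10991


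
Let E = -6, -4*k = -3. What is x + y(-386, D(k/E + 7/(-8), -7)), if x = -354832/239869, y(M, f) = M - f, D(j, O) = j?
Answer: -92704397/239869 ≈ -386.48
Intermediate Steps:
k = 3/4 (k = -1/4*(-3) = 3/4 ≈ 0.75000)
x = -354832/239869 (x = -354832*1/239869 = -354832/239869 ≈ -1.4793)
x + y(-386, D(k/E + 7/(-8), -7)) = -354832/239869 + (-386 - ((3/4)/(-6) + 7/(-8))) = -354832/239869 + (-386 - ((3/4)*(-1/6) + 7*(-1/8))) = -354832/239869 + (-386 - (-1/8 - 7/8)) = -354832/239869 + (-386 - 1*(-1)) = -354832/239869 + (-386 + 1) = -354832/239869 - 385 = -92704397/239869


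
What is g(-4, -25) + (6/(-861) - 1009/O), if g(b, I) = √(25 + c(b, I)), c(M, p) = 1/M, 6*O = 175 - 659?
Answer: 868265/69454 + 3*√11/2 ≈ 17.476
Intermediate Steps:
O = -242/3 (O = (175 - 659)/6 = (⅙)*(-484) = -242/3 ≈ -80.667)
g(b, I) = √(25 + 1/b)
g(-4, -25) + (6/(-861) - 1009/O) = √(25 + 1/(-4)) + (6/(-861) - 1009/(-242/3)) = √(25 - ¼) + (6*(-1/861) - 1009*(-3/242)) = √(99/4) + (-2/287 + 3027/242) = 3*√11/2 + 868265/69454 = 868265/69454 + 3*√11/2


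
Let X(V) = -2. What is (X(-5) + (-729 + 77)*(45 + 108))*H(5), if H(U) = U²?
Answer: -2493950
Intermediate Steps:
(X(-5) + (-729 + 77)*(45 + 108))*H(5) = (-2 + (-729 + 77)*(45 + 108))*5² = (-2 - 652*153)*25 = (-2 - 99756)*25 = -99758*25 = -2493950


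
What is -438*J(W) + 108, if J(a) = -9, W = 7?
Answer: 4050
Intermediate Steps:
-438*J(W) + 108 = -438*(-9) + 108 = 3942 + 108 = 4050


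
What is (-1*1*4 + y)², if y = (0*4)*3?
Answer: 16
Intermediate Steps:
y = 0 (y = 0*3 = 0)
(-1*1*4 + y)² = (-1*1*4 + 0)² = (-1*4 + 0)² = (-4 + 0)² = (-4)² = 16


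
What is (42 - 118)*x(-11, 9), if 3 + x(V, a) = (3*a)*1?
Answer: -1824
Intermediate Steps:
x(V, a) = -3 + 3*a (x(V, a) = -3 + (3*a)*1 = -3 + 3*a)
(42 - 118)*x(-11, 9) = (42 - 118)*(-3 + 3*9) = -76*(-3 + 27) = -76*24 = -1824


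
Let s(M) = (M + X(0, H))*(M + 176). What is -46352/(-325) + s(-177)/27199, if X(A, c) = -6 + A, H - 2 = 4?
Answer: 1260787523/8839675 ≈ 142.63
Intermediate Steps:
H = 6 (H = 2 + 4 = 6)
s(M) = (-6 + M)*(176 + M) (s(M) = (M + (-6 + 0))*(M + 176) = (M - 6)*(176 + M) = (-6 + M)*(176 + M))
-46352/(-325) + s(-177)/27199 = -46352/(-325) + (-1056 + (-177)² + 170*(-177))/27199 = -46352*(-1/325) + (-1056 + 31329 - 30090)*(1/27199) = 46352/325 + 183*(1/27199) = 46352/325 + 183/27199 = 1260787523/8839675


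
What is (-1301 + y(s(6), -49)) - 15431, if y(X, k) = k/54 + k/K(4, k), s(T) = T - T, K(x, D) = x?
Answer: -1808477/108 ≈ -16745.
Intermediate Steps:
s(T) = 0
y(X, k) = 29*k/108 (y(X, k) = k/54 + k/4 = 29*k/108)
(-1301 + y(s(6), -49)) - 15431 = (-1301 + (29/108)*(-49)) - 15431 = (-1301 - 1421/108) - 15431 = -141929/108 - 15431 = -1808477/108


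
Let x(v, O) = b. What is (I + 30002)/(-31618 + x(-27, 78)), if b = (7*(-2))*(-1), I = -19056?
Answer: -5473/15802 ≈ -0.34635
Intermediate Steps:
b = 14 (b = -14*(-1) = 14)
x(v, O) = 14
(I + 30002)/(-31618 + x(-27, 78)) = (-19056 + 30002)/(-31618 + 14) = 10946/(-31604) = 10946*(-1/31604) = -5473/15802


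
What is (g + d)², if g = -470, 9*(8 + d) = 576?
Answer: 171396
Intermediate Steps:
d = 56 (d = -8 + (⅑)*576 = -8 + 64 = 56)
(g + d)² = (-470 + 56)² = (-414)² = 171396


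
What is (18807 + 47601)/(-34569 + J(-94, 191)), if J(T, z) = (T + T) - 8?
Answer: -66408/34765 ≈ -1.9102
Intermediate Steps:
J(T, z) = -8 + 2*T (J(T, z) = 2*T - 8 = -8 + 2*T)
(18807 + 47601)/(-34569 + J(-94, 191)) = (18807 + 47601)/(-34569 + (-8 + 2*(-94))) = 66408/(-34569 + (-8 - 188)) = 66408/(-34569 - 196) = 66408/(-34765) = 66408*(-1/34765) = -66408/34765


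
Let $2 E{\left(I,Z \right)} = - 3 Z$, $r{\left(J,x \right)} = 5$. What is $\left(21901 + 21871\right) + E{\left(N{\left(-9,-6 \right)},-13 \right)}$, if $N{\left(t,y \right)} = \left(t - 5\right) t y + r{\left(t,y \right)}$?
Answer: $\frac{87583}{2} \approx 43792.0$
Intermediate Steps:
$N{\left(t,y \right)} = 5 + t y \left(-5 + t\right)$ ($N{\left(t,y \right)} = \left(t - 5\right) t y + 5 = \left(-5 + t\right) t y + 5 = t \left(-5 + t\right) y + 5 = t y \left(-5 + t\right) + 5 = 5 + t y \left(-5 + t\right)$)
$E{\left(I,Z \right)} = - \frac{3 Z}{2}$ ($E{\left(I,Z \right)} = \frac{\left(-3\right) Z}{2} = - \frac{3 Z}{2}$)
$\left(21901 + 21871\right) + E{\left(N{\left(-9,-6 \right)},-13 \right)} = \left(21901 + 21871\right) - - \frac{39}{2} = 43772 + \frac{39}{2} = \frac{87583}{2}$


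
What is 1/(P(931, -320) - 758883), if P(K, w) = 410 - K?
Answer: -1/759404 ≈ -1.3168e-6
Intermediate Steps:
1/(P(931, -320) - 758883) = 1/((410 - 1*931) - 758883) = 1/((410 - 931) - 758883) = 1/(-521 - 758883) = 1/(-759404) = -1/759404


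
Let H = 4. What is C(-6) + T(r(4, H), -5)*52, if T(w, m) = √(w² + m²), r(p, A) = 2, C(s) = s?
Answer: -6 + 52*√29 ≈ 274.03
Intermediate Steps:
T(w, m) = √(m² + w²)
C(-6) + T(r(4, H), -5)*52 = -6 + √((-5)² + 2²)*52 = -6 + √(25 + 4)*52 = -6 + √29*52 = -6 + 52*√29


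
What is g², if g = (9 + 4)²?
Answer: 28561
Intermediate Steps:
g = 169 (g = 13² = 169)
g² = 169² = 28561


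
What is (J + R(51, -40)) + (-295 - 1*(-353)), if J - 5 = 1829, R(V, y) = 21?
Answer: 1913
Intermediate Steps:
J = 1834 (J = 5 + 1829 = 1834)
(J + R(51, -40)) + (-295 - 1*(-353)) = (1834 + 21) + (-295 - 1*(-353)) = 1855 + (-295 + 353) = 1855 + 58 = 1913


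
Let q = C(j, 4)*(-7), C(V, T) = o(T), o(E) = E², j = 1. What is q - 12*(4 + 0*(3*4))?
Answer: -160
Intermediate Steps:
C(V, T) = T²
q = -112 (q = 4²*(-7) = 16*(-7) = -112)
q - 12*(4 + 0*(3*4)) = -112 - 12*(4 + 0*(3*4)) = -112 - 12*(4 + 0*12) = -112 - 12*(4 + 0) = -112 - 12*4 = -112 - 48 = -160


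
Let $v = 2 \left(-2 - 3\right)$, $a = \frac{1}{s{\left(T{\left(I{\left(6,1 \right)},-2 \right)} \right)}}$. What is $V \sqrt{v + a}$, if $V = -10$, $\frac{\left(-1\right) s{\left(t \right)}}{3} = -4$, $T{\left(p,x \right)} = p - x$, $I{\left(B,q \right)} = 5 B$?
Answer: $- \frac{5 i \sqrt{357}}{3} \approx - 31.491 i$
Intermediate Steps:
$s{\left(t \right)} = 12$ ($s{\left(t \right)} = \left(-3\right) \left(-4\right) = 12$)
$a = \frac{1}{12} \approx 0.083333$
$v = -10$ ($v = 2 \left(-5\right) = -10$)
$V \sqrt{v + a} = - 10 \sqrt{-10 + \frac{1}{12}} = - 10 \sqrt{- \frac{119}{12}} = - 10 \frac{i \sqrt{357}}{6} = - \frac{5 i \sqrt{357}}{3}$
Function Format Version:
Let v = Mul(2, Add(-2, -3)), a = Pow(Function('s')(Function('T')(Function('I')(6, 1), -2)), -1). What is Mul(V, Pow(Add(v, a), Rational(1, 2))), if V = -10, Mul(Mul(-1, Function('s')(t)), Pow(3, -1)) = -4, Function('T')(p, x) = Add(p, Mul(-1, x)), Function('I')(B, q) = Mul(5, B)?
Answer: Mul(Rational(-5, 3), I, Pow(357, Rational(1, 2))) ≈ Mul(-31.491, I)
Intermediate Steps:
Function('s')(t) = 12 (Function('s')(t) = Mul(-3, -4) = 12)
a = Rational(1, 12) (a = Pow(12, -1) = Rational(1, 12) ≈ 0.083333)
v = -10 (v = Mul(2, -5) = -10)
Mul(V, Pow(Add(v, a), Rational(1, 2))) = Mul(-10, Pow(Add(-10, Rational(1, 12)), Rational(1, 2))) = Mul(-10, Pow(Rational(-119, 12), Rational(1, 2))) = Mul(-10, Mul(Rational(1, 6), I, Pow(357, Rational(1, 2)))) = Mul(Rational(-5, 3), I, Pow(357, Rational(1, 2)))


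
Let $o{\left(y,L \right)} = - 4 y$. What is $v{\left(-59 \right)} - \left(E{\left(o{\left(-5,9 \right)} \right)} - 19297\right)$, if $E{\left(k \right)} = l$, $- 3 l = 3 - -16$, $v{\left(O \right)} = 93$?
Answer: $\frac{58189}{3} \approx 19396.0$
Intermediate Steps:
$l = - \frac{19}{3}$ ($l = - \frac{3 - -16}{3} = - \frac{3 + 16}{3} = \left(- \frac{1}{3}\right) 19 = - \frac{19}{3} \approx -6.3333$)
$E{\left(k \right)} = - \frac{19}{3}$
$v{\left(-59 \right)} - \left(E{\left(o{\left(-5,9 \right)} \right)} - 19297\right) = 93 - \left(- \frac{19}{3} - 19297\right) = 93 - - \frac{57910}{3} = 93 + \frac{57910}{3} = \frac{58189}{3}$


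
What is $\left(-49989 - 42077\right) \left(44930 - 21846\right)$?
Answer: $-2125251544$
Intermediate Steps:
$\left(-49989 - 42077\right) \left(44930 - 21846\right) = \left(-92066\right) 23084 = -2125251544$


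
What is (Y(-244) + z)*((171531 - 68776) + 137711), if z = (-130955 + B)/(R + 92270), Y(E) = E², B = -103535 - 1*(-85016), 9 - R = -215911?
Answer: 2206065186255278/154095 ≈ 1.4316e+10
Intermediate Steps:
R = 215920 (R = 9 - 1*(-215911) = 9 + 215911 = 215920)
B = -18519 (B = -103535 + 85016 = -18519)
z = -74737/154095 (z = (-130955 - 18519)/(215920 + 92270) = -149474/308190 = -149474*1/308190 = -74737/154095 ≈ -0.48501)
(Y(-244) + z)*((171531 - 68776) + 137711) = ((-244)² - 74737/154095)*((171531 - 68776) + 137711) = (59536 - 74737/154095)*(102755 + 137711) = (9174125183/154095)*240466 = 2206065186255278/154095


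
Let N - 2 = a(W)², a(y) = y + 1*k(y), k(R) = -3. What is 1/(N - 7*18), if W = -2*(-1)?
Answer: -1/123 ≈ -0.0081301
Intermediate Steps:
W = 2
a(y) = -3 + y (a(y) = y + 1*(-3) = y - 3 = -3 + y)
N = 3 (N = 2 + (-3 + 2)² = 2 + (-1)² = 2 + 1 = 3)
1/(N - 7*18) = 1/(3 - 7*18) = 1/(3 - 126) = 1/(-123) = -1/123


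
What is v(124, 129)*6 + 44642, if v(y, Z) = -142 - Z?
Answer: 43016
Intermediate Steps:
v(124, 129)*6 + 44642 = (-142 - 1*129)*6 + 44642 = (-142 - 129)*6 + 44642 = -271*6 + 44642 = -1626 + 44642 = 43016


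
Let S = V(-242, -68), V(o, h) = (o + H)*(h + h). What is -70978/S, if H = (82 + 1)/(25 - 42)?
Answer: -35489/16788 ≈ -2.1139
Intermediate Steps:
H = -83/17 (H = 83/(-17) = 83*(-1/17) = -83/17 ≈ -4.8824)
V(o, h) = 2*h*(-83/17 + o) (V(o, h) = (o - 83/17)*(h + h) = (-83/17 + o)*(2*h) = 2*h*(-83/17 + o))
S = 33576 (S = (2/17)*(-68)*(-83 + 17*(-242)) = (2/17)*(-68)*(-83 - 4114) = (2/17)*(-68)*(-4197) = 33576)
-70978/S = -70978/33576 = -70978*1/33576 = -35489/16788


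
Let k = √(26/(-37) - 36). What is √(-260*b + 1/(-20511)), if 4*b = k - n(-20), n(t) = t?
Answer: √(-83191312569251 - 112420688445*I*√50246)/252969 ≈ 5.4006 - 36.458*I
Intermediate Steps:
k = I*√50246/37 (k = √(26*(-1/37) - 36) = √(-26/37 - 36) = √(-1358/37) = I*√50246/37 ≈ 6.0583*I)
b = 5 + I*√50246/148 (b = (I*√50246/37 - 1*(-20))/4 = (I*√50246/37 + 20)/4 = (20 + I*√50246/37)/4 = 5 + I*√50246/148 ≈ 5.0 + 1.5146*I)
√(-260*b + 1/(-20511)) = √(-260*(5 + I*√50246/148) + 1/(-20511)) = √((-1300 - 65*I*√50246/37) - 1/20511) = √(-26664301/20511 - 65*I*√50246/37)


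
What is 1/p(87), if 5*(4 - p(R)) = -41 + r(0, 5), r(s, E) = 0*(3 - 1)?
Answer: 5/61 ≈ 0.081967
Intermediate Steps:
r(s, E) = 0 (r(s, E) = 0*2 = 0)
p(R) = 61/5 (p(R) = 4 - (-41 + 0)/5 = 4 - ⅕*(-41) = 4 + 41/5 = 61/5)
1/p(87) = 1/(61/5) = 5/61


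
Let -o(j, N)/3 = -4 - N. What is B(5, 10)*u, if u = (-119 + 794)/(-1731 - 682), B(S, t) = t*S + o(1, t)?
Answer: -62100/2413 ≈ -25.736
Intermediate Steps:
o(j, N) = 12 + 3*N (o(j, N) = -3*(-4 - N) = 12 + 3*N)
B(S, t) = 12 + 3*t + S*t (B(S, t) = t*S + (12 + 3*t) = S*t + (12 + 3*t) = 12 + 3*t + S*t)
u = -675/2413 (u = 675/(-2413) = 675*(-1/2413) = -675/2413 ≈ -0.27973)
B(5, 10)*u = (12 + 3*10 + 5*10)*(-675/2413) = (12 + 30 + 50)*(-675/2413) = 92*(-675/2413) = -62100/2413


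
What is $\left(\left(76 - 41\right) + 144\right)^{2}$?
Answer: $32041$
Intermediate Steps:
$\left(\left(76 - 41\right) + 144\right)^{2} = \left(35 + 144\right)^{2} = 179^{2} = 32041$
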